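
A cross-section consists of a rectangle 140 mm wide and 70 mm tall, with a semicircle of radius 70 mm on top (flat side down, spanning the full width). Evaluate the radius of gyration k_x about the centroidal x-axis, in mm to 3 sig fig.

Decompose the section into non-overlapping parts with the origin at the bottom-left of its bounding rectangle.
Rectangular body: 140 × 70, A = 9 800 mm², y = 35 mm, Ī = 4 001 667 mm⁴.
Semicircular cap: semicircle r = 70, A = 7696.9 mm², y = 99.709 mm, Ī = 2 635 265 mm⁴.
Centroid: ȳ = ΣA·y / ΣA = 63.466 mm.
Transfer each piece to the centroidal x-axis using Ī + A·d² with d = y − 63.466:
  rectangular body: d = -28.466 mm → contributes +11 942 462 mm⁴
  semicircular cap: d = 36.243 mm → contributes +12 745 799 mm⁴
Total I = 24 688 262 mm⁴.
Radius of gyration: k = √(I/A) = √(24 688 262 / 17 497) = 37.563 mm.

k_x ≈ 37.6 mm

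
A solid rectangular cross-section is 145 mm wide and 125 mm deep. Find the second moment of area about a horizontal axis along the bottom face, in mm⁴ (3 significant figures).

I_base ≈ 9.44 × 10⁷ mm⁴

The section: 145 × 125, A = 18 125 mm², y = 62.5 mm, Ī = 23 600 260 mm⁴.
Transfer it to a horizontal axis along the bottom face using Ī + A·d² with d = y − 0:
  the section: d = 62.5 mm → contributes +94 401 042 mm⁴
Total I = 94 401 042 mm⁴.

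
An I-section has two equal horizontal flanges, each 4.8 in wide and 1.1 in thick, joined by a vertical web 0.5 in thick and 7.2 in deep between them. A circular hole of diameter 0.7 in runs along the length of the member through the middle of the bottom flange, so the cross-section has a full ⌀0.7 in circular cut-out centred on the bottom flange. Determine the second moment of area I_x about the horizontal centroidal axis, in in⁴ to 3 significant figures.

Break the section into simple shapes (no overlaps), measuring from the bottom-left corner of the bounding box.
Bottom flange: 4.8 × 1.1, A = 5.28 in², y = 0.55 in, Ī = 0.5324 in⁴.
Web: 0.5 × 7.2, A = 3.6 in², y = 4.7 in, Ī = 15.552 in⁴.
Top flange: 4.8 × 1.1, A = 5.28 in², y = 8.85 in, Ī = 0.5324 in⁴.
Hole (subtracted): ⌀0.7, A = 0.38485 in², y = 0.55 in, Ī = 0.011786 in⁴.
Centroid: ȳ = ΣA·y / ΣA = 4.8159 in.
Transfer each piece to the horizontal centroidal axis using Ī + A·d² with d = y − 4.8159:
  bottom flange: d = -4.2659 in → contributes +96.619 in⁴
  web: d = -0.11594 in → contributes +15.6 in⁴
  top flange: d = 4.0341 in → contributes +86.457 in⁴
  hole: d = -4.2659 in → contributes −7.0153 in⁴
Total I = 191.66 in⁴.

I_x ≈ 192 in⁴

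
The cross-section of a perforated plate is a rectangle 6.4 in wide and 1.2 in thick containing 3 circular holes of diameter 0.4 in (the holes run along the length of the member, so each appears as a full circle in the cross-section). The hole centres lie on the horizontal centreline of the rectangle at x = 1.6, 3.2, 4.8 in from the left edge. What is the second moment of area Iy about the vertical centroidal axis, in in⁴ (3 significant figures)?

Decompose the section into non-overlapping parts with the origin at the bottom-left of its bounding rectangle.
Plate: 6.4 × 1.2, A = 7.68 in², x = 3.2 in, Ī = 26.214 in⁴.
Hole 1 (subtracted): ⌀0.4, A = 0.12566 in², x = 1.6 in, Ī = 0.0012566 in⁴.
Hole 2 (subtracted): ⌀0.4, A = 0.12566 in², x = 3.2 in, Ī = 0.0012566 in⁴.
Hole 3 (subtracted): ⌀0.4, A = 0.12566 in², x = 4.8 in, Ī = 0.0012566 in⁴.
By symmetry the centroid is at mid-width, x̄ = 3.2 in.
Transfer each piece to the vertical centroidal axis using Ī + A·d² with d = x − 3.2:
  plate: d = 0 in → contributes +26.214 in⁴
  hole 1: d = -1.6 in → contributes −0.32296 in⁴
  hole 2: d = 0 in → contributes −0.0012566 in⁴
  hole 3: d = 1.6 in → contributes −0.32296 in⁴
Total I = 25.567 in⁴.

Iy ≈ 25.6 in⁴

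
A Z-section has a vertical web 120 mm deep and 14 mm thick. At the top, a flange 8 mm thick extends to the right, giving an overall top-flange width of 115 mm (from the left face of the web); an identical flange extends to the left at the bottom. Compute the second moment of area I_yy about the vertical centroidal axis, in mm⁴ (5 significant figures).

Break the section into simple shapes (no overlaps), measuring from the bottom-left corner of the bounding box.
Web: 14 × 120, A = 1 680 mm², x = 108 mm, Ī = 27 440 mm⁴.
Top flange (beyond web): 101 × 8, A = 808 mm², x = 165.5 mm, Ī = 686867.3 mm⁴.
Bottom flange (beyond web): 101 × 8, A = 808 mm², x = 50.5 mm, Ī = 686867.3 mm⁴.
Centroid: x̄ = ΣA·x / ΣA = 108 mm.
Transfer each piece to the vertical centroidal axis using Ī + A·d² with d = x − 108:
  web: d = 0 mm → contributes +27 440 mm⁴
  top flange (beyond web): d = 57.5 mm → contributes +3 358 317 mm⁴
  bottom flange (beyond web): d = -57.5 mm → contributes +3 358 317 mm⁴
Total I = 6 744 075 mm⁴.

I_yy ≈ 6.7441 × 10⁶ mm⁴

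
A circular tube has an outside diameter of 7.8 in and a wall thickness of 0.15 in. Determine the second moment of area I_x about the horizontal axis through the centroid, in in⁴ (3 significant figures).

I_x ≈ 26.4 in⁴

Treat the section as a set of non-overlapping primitives; coordinates are from the bounding-box lower-left.
Outer circle: ⌀7.8, A = 47.784 in², y = 3.9 in, Ī = 181.7 in⁴.
Bore (subtracted): ⌀7.5, A = 44.179 in², y = 3.9 in, Ī = 155.32 in⁴.
By symmetry the centroid is at mid-height, ȳ = 3.9 in.
All pieces are centred on the horizontal axis through the centroid, so I = ΣĪ (holes subtracted) = 26.382 in⁴.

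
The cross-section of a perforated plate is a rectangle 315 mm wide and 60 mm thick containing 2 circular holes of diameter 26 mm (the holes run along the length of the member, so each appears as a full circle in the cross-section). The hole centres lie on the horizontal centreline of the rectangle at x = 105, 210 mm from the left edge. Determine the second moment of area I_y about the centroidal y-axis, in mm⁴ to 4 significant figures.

Decompose the section into non-overlapping parts with the origin at the bottom-left of its bounding rectangle.
Plate: 315 × 60, A = 18 900 mm², x = 157.5 mm, Ī = 156 279 375 mm⁴.
Hole 1 (subtracted): ⌀26, A = 530.929 mm², x = 105 mm, Ī = 22431.8 mm⁴.
Hole 2 (subtracted): ⌀26, A = 530.929 mm², x = 210 mm, Ī = 22431.8 mm⁴.
By symmetry the centroid is at mid-width, x̄ = 157.5 mm.
Transfer each piece to the centroidal y-axis using Ī + A·d² with d = x − 157.5:
  plate: d = 0 mm → contributes +156 279 375 mm⁴
  hole 1: d = -52.5 mm → contributes −1 485 805 mm⁴
  hole 2: d = 52.5 mm → contributes −1 485 805 mm⁴
Total I = 153 307 765 mm⁴.

I_y ≈ 1.533 × 10⁸ mm⁴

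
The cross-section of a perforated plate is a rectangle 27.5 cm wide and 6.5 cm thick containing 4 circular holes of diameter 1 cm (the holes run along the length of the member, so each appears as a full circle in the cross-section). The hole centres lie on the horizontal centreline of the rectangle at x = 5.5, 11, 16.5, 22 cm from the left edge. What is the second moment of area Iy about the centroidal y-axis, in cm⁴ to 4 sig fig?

Break the section into simple shapes (no overlaps), measuring from the bottom-left corner of the bounding box.
Plate: 27.5 × 6.5, A = 178.75 cm², x = 13.75 cm, Ī = 11 265 cm⁴.
Hole 1 (subtracted): ⌀1, A = 0.785398 cm², x = 5.5 cm, Ī = 0.0490874 cm⁴.
Hole 2 (subtracted): ⌀1, A = 0.785398 cm², x = 11 cm, Ī = 0.0490874 cm⁴.
Hole 3 (subtracted): ⌀1, A = 0.785398 cm², x = 16.5 cm, Ī = 0.0490874 cm⁴.
Hole 4 (subtracted): ⌀1, A = 0.785398 cm², x = 22 cm, Ī = 0.0490874 cm⁴.
By symmetry the centroid is at mid-width, x̄ = 13.75 cm.
Transfer each piece to the centroidal y-axis using Ī + A·d² with d = x − 13.75:
  plate: d = 0 cm → contributes +11 265 cm⁴
  hole 1: d = -8.25 cm → contributes −53.5052 cm⁴
  hole 2: d = -2.75 cm → contributes −5.98866 cm⁴
  hole 3: d = 2.75 cm → contributes −5.98866 cm⁴
  hole 4: d = 8.25 cm → contributes −53.5052 cm⁴
Total I = 11 146 cm⁴.

Iy ≈ 1.115 × 10⁴ cm⁴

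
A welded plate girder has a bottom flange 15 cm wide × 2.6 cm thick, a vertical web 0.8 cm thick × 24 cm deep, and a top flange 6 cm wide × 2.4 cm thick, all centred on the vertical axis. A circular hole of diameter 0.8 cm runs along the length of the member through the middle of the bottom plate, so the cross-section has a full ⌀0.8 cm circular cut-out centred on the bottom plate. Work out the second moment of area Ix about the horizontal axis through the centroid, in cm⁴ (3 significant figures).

Treat the section as a set of non-overlapping primitives; coordinates are from the bounding-box lower-left.
Bottom plate: 15 × 2.6, A = 39 cm², y = 1.3 cm, Ī = 21.97 cm⁴.
Web plate: 0.8 × 24, A = 19.2 cm², y = 14.6 cm, Ī = 921.6 cm⁴.
Top plate: 6 × 2.4, A = 14.4 cm², y = 27.8 cm, Ī = 6.912 cm⁴.
Hole (subtracted): ⌀0.8, A = 0.50265 cm², y = 1.3 cm, Ī = 0.020106 cm⁴.
Centroid: ȳ = ΣA·y / ΣA = 10.135 cm.
Transfer each piece to the horizontal axis through the centroid using Ī + A·d² with d = y − 10.135:
  bottom plate: d = -8.8347 cm → contributes +3 066 cm⁴
  web plate: d = 4.4653 cm → contributes +1304.4 cm⁴
  top plate: d = 17.665 cm → contributes +4500.6 cm⁴
  hole: d = -8.8347 cm → contributes −39.253 cm⁴
Total I = 8831.8 cm⁴.

Ix ≈ 8830 cm⁴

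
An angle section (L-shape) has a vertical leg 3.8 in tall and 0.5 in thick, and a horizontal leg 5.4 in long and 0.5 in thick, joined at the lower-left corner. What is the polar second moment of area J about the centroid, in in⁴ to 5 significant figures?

Split into non-overlapping primitives; take the origin at the lower-left of the bounding box.
Vertical leg: 0.5 × 3.8, A = 1.9 in², y = 1.9 in, Ī = 2.286333 in⁴.
Horizontal leg (remainder): 4.9 × 0.5, A = 2.45 in², y = 0.25 in, Ī = 0.05104167 in⁴.
Centroid: ȳ = ΣA·y / ΣA = 0.9706897 in.
Transfer each piece to the centroidal x-axis using Ī + A·d² with d = y − 0.9706897:
  vertical leg: d = 0.9293103 in → contributes +3.927207 in⁴
  horizontal leg (remainder): d = -0.7206897 in → contributes +1.323556 in⁴
Total I = 5.250763 in⁴.
For the y-axis: x̄ = 1.77069 in.
Repeating about the centroidal y-axis gives I_y = 12.74276 in⁴.
Polar second moment: J = I_x + I_y = 17.99353 in⁴.

J ≈ 17.994 in⁴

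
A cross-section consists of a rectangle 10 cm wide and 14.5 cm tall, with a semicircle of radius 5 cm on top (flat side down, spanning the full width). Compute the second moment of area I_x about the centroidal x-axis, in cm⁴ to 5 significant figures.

Treat the section as a set of non-overlapping primitives; coordinates are from the bounding-box lower-left.
Rectangular body: 10 × 14.5, A = 145 cm², y = 7.25 cm, Ī = 2540.521 cm⁴.
Semicircular cap: semicircle r = 5, A = 39.26991 cm², y = 16.62207 cm, Ī = 68.5981 cm⁴.
Centroid: ȳ = ΣA·y / ΣA = 9.247288 cm.
Transfer each piece to the centroidal x-axis using Ī + A·d² with d = y − 9.247288:
  rectangular body: d = -1.997288 cm → contributes +3118.949 cm⁴
  semicircular cap: d = 7.374777 cm → contributes +2204.384 cm⁴
Total I = 5323.333 cm⁴.

I_x ≈ 5323.3 cm⁴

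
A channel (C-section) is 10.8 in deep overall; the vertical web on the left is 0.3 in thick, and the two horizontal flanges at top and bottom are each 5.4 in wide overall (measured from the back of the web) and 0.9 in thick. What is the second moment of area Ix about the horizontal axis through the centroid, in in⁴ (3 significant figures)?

Decompose the section into non-overlapping parts with the origin at the bottom-left of its bounding rectangle.
Web: 0.3 × 10.8, A = 3.24 in², y = 5.4 in, Ī = 31.493 in⁴.
Top flange (beyond web): 5.1 × 0.9, A = 4.59 in², y = 10.35 in, Ī = 0.30983 in⁴.
Bottom flange (beyond web): 5.1 × 0.9, A = 4.59 in², y = 0.45 in, Ī = 0.30983 in⁴.
By symmetry the centroid is at mid-height, ȳ = 5.4 in.
Transfer each piece to the horizontal axis through the centroid using Ī + A·d² with d = y − 5.4:
  web: d = 0 in → contributes +31.493 in⁴
  top flange (beyond web): d = 4.95 in → contributes +112.78 in⁴
  bottom flange (beyond web): d = -4.95 in → contributes +112.78 in⁴
Total I = 257.05 in⁴.

Ix ≈ 257 in⁴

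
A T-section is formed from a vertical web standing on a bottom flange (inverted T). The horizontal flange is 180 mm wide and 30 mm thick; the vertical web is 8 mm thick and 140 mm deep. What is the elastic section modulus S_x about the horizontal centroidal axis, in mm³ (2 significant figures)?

S_x ≈ 6.4 × 10⁴ mm³

Break the section into simple shapes (no overlaps), measuring from the bottom-left corner of the bounding box.
Flange: 180 × 30, A = 5 400 mm², y = 15 mm, Ī = 405 000 mm⁴.
Web: 8 × 140, A = 1 120 mm², y = 100 mm, Ī = 1 829 333 mm⁴.
Centroid: ȳ = ΣA·y / ΣA = 29.6 mm.
Transfer each piece to the horizontal centroidal axis using Ī + A·d² with d = y − 29.6:
  flange: d = -14.6 mm → contributes +1 556 257 mm⁴
  web: d = 70.4 mm → contributes +7 380 039 mm⁴
Total I = 8 936 297 mm⁴.
Extreme fibre distance c = 140.4 mm; S = I/c = 63 649 mm³.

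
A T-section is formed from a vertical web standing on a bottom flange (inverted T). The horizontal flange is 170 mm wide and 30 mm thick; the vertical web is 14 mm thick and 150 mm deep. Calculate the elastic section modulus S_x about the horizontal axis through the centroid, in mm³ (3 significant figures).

Decompose the section into non-overlapping parts with the origin at the bottom-left of its bounding rectangle.
Flange: 170 × 30, A = 5 100 mm², y = 15 mm, Ī = 382 500 mm⁴.
Web: 14 × 150, A = 2 100 mm², y = 105 mm, Ī = 3 937 500 mm⁴.
Centroid: ȳ = ΣA·y / ΣA = 41.25 mm.
Transfer each piece to the horizontal axis through the centroid using Ī + A·d² with d = y − 41.25:
  flange: d = -26.25 mm → contributes +3 896 719 mm⁴
  web: d = 63.75 mm → contributes +12 472 031 mm⁴
Total I = 16 368 750 mm⁴.
Extreme fibre distance c = 138.75 mm; S = I/c = 117 973 mm³.

S_x ≈ 1.18 × 10⁵ mm³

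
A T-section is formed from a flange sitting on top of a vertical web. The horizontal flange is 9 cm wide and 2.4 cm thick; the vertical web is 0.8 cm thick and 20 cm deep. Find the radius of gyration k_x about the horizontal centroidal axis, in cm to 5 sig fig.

Treat the section as a set of non-overlapping primitives; coordinates are from the bounding-box lower-left.
Flange: 9 × 2.4, A = 21.6 cm², y = 21.2 cm, Ī = 10.368 cm⁴.
Web: 0.8 × 20, A = 16 cm², y = 10 cm, Ī = 533.3333 cm⁴.
Centroid: ȳ = ΣA·y / ΣA = 16.43404 cm.
Transfer each piece to the horizontal centroidal axis using Ī + A·d² with d = y − 16.43404:
  flange: d = 4.765957 cm → contributes +500.998 cm⁴
  web: d = -6.434043 cm → contributes +1195.684 cm⁴
Total I = 1696.682 cm⁴.
Radius of gyration: k = √(I/A) = √(1696.682 / 37.6) = 6.717478 cm.

k_x ≈ 6.7175 cm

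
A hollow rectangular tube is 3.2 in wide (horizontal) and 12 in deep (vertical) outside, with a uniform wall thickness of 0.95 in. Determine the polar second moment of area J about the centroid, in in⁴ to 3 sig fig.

Decompose the section into non-overlapping parts with the origin at the bottom-left of its bounding rectangle.
Outer rectangle: 3.2 × 12, A = 38.4 in², y = 6 in, Ī = 460.8 in⁴.
Inner void (subtracted): 1.3 × 10.1, A = 13.13 in², y = 6 in, Ī = 111.62 in⁴.
By symmetry the centroid is at mid-height, ȳ = 6 in.
All pieces are centred on the centroidal x-axis, so I = ΣĪ (holes subtracted) = 349.18 in⁴.
Repeating about the centroidal y-axis gives I_y = 30.919 in⁴.
Polar second moment: J = I_x + I_y = 380.1 in⁴.

J ≈ 380 in⁴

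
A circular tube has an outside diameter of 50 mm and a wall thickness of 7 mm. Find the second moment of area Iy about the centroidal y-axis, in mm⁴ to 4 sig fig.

Decompose the section into non-overlapping parts with the origin at the bottom-left of its bounding rectangle.
Outer circle: ⌀50, A = 1963.5 mm², x = 25 mm, Ī = 306 796 mm⁴.
Bore (subtracted): ⌀36, A = 1017.88 mm², x = 25 mm, Ī = 82 448 mm⁴.
By symmetry the centroid is at mid-width, x̄ = 25 mm.
All pieces are centred on the centroidal y-axis, so I = ΣĪ (holes subtracted) = 224 348 mm⁴.

Iy ≈ 2.243 × 10⁵ mm⁴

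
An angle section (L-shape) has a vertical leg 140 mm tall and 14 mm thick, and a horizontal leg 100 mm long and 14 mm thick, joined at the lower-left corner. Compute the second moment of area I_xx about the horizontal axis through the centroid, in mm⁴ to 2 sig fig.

I_xx ≈ 6.2 × 10⁶ mm⁴

Break the section into simple shapes (no overlaps), measuring from the bottom-left corner of the bounding box.
Vertical leg: 14 × 140, A = 1 960 mm², y = 70 mm, Ī = 3 201 333 mm⁴.
Horizontal leg (remainder): 86 × 14, A = 1 204 mm², y = 7 mm, Ī = 19 665 mm⁴.
Centroid: ȳ = ΣA·y / ΣA = 46.03 mm.
Transfer each piece to the horizontal axis through the centroid using Ī + A·d² with d = y − 46.03:
  vertical leg: d = 23.97 mm → contributes +4 327 797 mm⁴
  horizontal leg (remainder): d = -39.03 mm → contributes +1 853 443 mm⁴
Total I = 6 181 240 mm⁴.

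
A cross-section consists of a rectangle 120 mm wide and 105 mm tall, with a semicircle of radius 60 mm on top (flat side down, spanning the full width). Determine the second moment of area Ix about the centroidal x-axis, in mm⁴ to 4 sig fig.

Decompose the section into non-overlapping parts with the origin at the bottom-left of its bounding rectangle.
Rectangular body: 120 × 105, A = 12 600 mm², y = 52.5 mm, Ī = 11 576 250 mm⁴.
Semicircular cap: semicircle r = 60, A = 5654.87 mm², y = 130.465 mm, Ī = 1 422 450 mm⁴.
Centroid: ȳ = ΣA·y / ΣA = 76.6514 mm.
Transfer each piece to the centroidal x-axis using Ī + A·d² with d = y − 76.6514:
  rectangular body: d = -24.1514 mm → contributes +18 925 703 mm⁴
  semicircular cap: d = 53.8134 mm → contributes +17 798 274 mm⁴
Total I = 36 723 977 mm⁴.

Ix ≈ 3.672 × 10⁷ mm⁴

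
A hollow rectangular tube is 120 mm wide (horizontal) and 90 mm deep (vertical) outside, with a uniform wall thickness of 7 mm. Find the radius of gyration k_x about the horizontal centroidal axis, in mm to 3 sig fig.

k_x ≈ 35.3 mm

Break the section into simple shapes (no overlaps), measuring from the bottom-left corner of the bounding box.
Outer rectangle: 120 × 90, A = 10 800 mm², y = 45 mm, Ī = 7 290 000 mm⁴.
Inner void (subtracted): 106 × 76, A = 8 056 mm², y = 45 mm, Ī = 3 877 621 mm⁴.
By symmetry the centroid is at mid-height, ȳ = 45 mm.
All pieces are centred on the horizontal centroidal axis, so I = ΣĪ (holes subtracted) = 3 412 379 mm⁴.
Radius of gyration: k = √(I/A) = √(3 412 379 / 2 744) = 35.264 mm.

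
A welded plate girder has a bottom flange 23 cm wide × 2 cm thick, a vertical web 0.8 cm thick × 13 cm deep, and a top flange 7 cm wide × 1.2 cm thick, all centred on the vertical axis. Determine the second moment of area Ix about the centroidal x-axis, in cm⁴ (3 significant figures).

Treat the section as a set of non-overlapping primitives; coordinates are from the bounding-box lower-left.
Bottom plate: 23 × 2, A = 46 cm², y = 1 cm, Ī = 15.333 cm⁴.
Web plate: 0.8 × 13, A = 10.4 cm², y = 8.5 cm, Ī = 146.47 cm⁴.
Top plate: 7 × 1.2, A = 8.4 cm², y = 15.6 cm, Ī = 1.008 cm⁴.
Centroid: ȳ = ΣA·y / ΣA = 4.0963 cm.
Transfer each piece to the centroidal x-axis using Ī + A·d² with d = y − 4.0963:
  bottom plate: d = -3.0963 cm → contributes +456.34 cm⁴
  web plate: d = 4.4037 cm → contributes +348.15 cm⁴
  top plate: d = 11.504 cm → contributes +1112.6 cm⁴
Total I = 1917.1 cm⁴.

Ix ≈ 1920 cm⁴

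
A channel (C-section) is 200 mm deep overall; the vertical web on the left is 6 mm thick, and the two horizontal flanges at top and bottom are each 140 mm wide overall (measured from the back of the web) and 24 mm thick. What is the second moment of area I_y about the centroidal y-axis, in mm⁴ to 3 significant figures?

I_y ≈ 1.46 × 10⁷ mm⁴

Treat the section as a set of non-overlapping primitives; coordinates are from the bounding-box lower-left.
Web: 6 × 200, A = 1 200 mm², x = 3 mm, Ī = 3 600 mm⁴.
Top flange (beyond web): 134 × 24, A = 3 216 mm², x = 73 mm, Ī = 4 812 208 mm⁴.
Bottom flange (beyond web): 134 × 24, A = 3 216 mm², x = 73 mm, Ī = 4 812 208 mm⁴.
Centroid: x̄ = ΣA·x / ΣA = 61.994 mm.
Transfer each piece to the centroidal y-axis using Ī + A·d² with d = x − 61.994:
  web: d = -58.994 mm → contributes +4 179 909 mm⁴
  top flange (beyond web): d = 11.006 mm → contributes +5 201 789 mm⁴
  bottom flange (beyond web): d = 11.006 mm → contributes +5 201 789 mm⁴
Total I = 14 583 488 mm⁴.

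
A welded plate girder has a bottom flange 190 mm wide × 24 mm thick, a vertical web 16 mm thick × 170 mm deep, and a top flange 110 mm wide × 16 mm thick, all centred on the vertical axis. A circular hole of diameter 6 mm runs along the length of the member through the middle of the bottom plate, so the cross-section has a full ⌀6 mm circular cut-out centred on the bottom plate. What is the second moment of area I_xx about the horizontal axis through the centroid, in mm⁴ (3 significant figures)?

I_xx ≈ 5.62 × 10⁷ mm⁴

Decompose the section into non-overlapping parts with the origin at the bottom-left of its bounding rectangle.
Bottom plate: 190 × 24, A = 4 560 mm², y = 12 mm, Ī = 218 880 mm⁴.
Web plate: 16 × 170, A = 2 720 mm², y = 109 mm, Ī = 6 550 667 mm⁴.
Top plate: 110 × 16, A = 1 760 mm², y = 202 mm, Ī = 37 547 mm⁴.
Hole (subtracted): ⌀6, A = 28.274 mm², y = 12 mm, Ī = 63.617 mm⁴.
Centroid: ȳ = ΣA·y / ΣA = 78.385 mm.
Transfer each piece to the horizontal axis through the centroid using Ī + A·d² with d = y − 78.385:
  bottom plate: d = -66.385 mm → contributes +20 314 426 mm⁴
  web plate: d = 30.615 mm → contributes +9 100 126 mm⁴
  top plate: d = 123.62 mm → contributes +26 931 687 mm⁴
  hole: d = -66.385 mm → contributes −124 666 mm⁴
Total I = 56 221 574 mm⁴.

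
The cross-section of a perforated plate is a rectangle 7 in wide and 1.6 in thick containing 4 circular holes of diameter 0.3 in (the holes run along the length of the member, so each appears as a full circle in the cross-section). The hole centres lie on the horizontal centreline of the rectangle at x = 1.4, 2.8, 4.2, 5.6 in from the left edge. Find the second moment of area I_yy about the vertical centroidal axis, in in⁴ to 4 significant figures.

Decompose the section into non-overlapping parts with the origin at the bottom-left of its bounding rectangle.
Plate: 7 × 1.6, A = 11.2 in², x = 3.5 in, Ī = 45.7333 in⁴.
Hole 1 (subtracted): ⌀0.3, A = 0.0706858 in², x = 1.4 in, Ī = 0.000397608 in⁴.
Hole 2 (subtracted): ⌀0.3, A = 0.0706858 in², x = 2.8 in, Ī = 0.000397608 in⁴.
Hole 3 (subtracted): ⌀0.3, A = 0.0706858 in², x = 4.2 in, Ī = 0.000397608 in⁴.
Hole 4 (subtracted): ⌀0.3, A = 0.0706858 in², x = 5.6 in, Ī = 0.000397608 in⁴.
By symmetry the centroid is at mid-width, x̄ = 3.5 in.
Transfer each piece to the vertical centroidal axis using Ī + A·d² with d = x − 3.5:
  plate: d = 0 in → contributes +45.7333 in⁴
  hole 1: d = -2.1 in → contributes −0.312122 in⁴
  hole 2: d = -0.7 in → contributes −0.0350337 in⁴
  hole 3: d = 0.7 in → contributes −0.0350337 in⁴
  hole 4: d = 2.1 in → contributes −0.312122 in⁴
Total I = 45.039 in⁴.

I_yy ≈ 45.04 in⁴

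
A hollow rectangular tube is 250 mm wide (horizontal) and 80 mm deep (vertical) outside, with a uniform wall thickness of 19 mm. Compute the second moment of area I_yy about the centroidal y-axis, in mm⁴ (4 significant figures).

Split into non-overlapping primitives; take the origin at the lower-left of the bounding box.
Outer rectangle: 250 × 80, A = 20 000 mm², x = 125 mm, Ī = 104 166 667 mm⁴.
Inner void (subtracted): 212 × 42, A = 8 904 mm², x = 125 mm, Ī = 33 348 448 mm⁴.
By symmetry the centroid is at mid-width, x̄ = 125 mm.
All pieces are centred on the centroidal y-axis, so I = ΣĪ (holes subtracted) = 70 818 219 mm⁴.

I_yy ≈ 7.082 × 10⁷ mm⁴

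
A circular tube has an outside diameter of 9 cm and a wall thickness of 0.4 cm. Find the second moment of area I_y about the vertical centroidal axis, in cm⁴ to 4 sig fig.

Decompose the section into non-overlapping parts with the origin at the bottom-left of its bounding rectangle.
Outer circle: ⌀9, A = 63.6173 cm², x = 4.5 cm, Ī = 322.062 cm⁴.
Bore (subtracted): ⌀8.2, A = 52.8102 cm², x = 4.5 cm, Ī = 221.935 cm⁴.
By symmetry the centroid is at mid-width, x̄ = 4.5 cm.
All pieces are centred on the vertical centroidal axis, so I = ΣĪ (holes subtracted) = 100.128 cm⁴.

I_y ≈ 100.1 cm⁴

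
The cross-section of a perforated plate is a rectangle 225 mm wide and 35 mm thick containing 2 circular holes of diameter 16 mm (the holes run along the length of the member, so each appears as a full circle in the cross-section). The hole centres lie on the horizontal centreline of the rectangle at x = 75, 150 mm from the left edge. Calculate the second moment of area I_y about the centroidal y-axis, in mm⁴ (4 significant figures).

I_y ≈ 3.265 × 10⁷ mm⁴

Treat the section as a set of non-overlapping primitives; coordinates are from the bounding-box lower-left.
Plate: 225 × 35, A = 7 875 mm², x = 112.5 mm, Ī = 33 222 656 mm⁴.
Hole 1 (subtracted): ⌀16, A = 201.062 mm², x = 75 mm, Ī = 3216.99 mm⁴.
Hole 2 (subtracted): ⌀16, A = 201.062 mm², x = 150 mm, Ī = 3216.99 mm⁴.
By symmetry the centroid is at mid-width, x̄ = 112.5 mm.
Transfer each piece to the centroidal y-axis using Ī + A·d² with d = x − 112.5:
  plate: d = 0 mm → contributes +33 222 656 mm⁴
  hole 1: d = -37.5 mm → contributes −285 960 mm⁴
  hole 2: d = 37.5 mm → contributes −285 960 mm⁴
Total I = 32 650 736 mm⁴.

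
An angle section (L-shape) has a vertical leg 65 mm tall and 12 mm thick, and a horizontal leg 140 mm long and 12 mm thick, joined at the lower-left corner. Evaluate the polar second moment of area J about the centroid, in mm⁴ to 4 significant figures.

Treat the section as a set of non-overlapping primitives; coordinates are from the bounding-box lower-left.
Vertical leg: 12 × 65, A = 780 mm², y = 32.5 mm, Ī = 274 625 mm⁴.
Horizontal leg (remainder): 128 × 12, A = 1 536 mm², y = 6 mm, Ī = 18 432 mm⁴.
Centroid: ȳ = ΣA·y / ΣA = 14.9249 mm.
Transfer each piece to the centroidal x-axis using Ī + A·d² with d = y − 14.9249:
  vertical leg: d = 17.5751 mm → contributes +515 555 mm⁴
  horizontal leg (remainder): d = -8.92487 mm → contributes +140 779 mm⁴
Total I = 656 335 mm⁴.
For the y-axis: x̄ = 52.4249 mm.
Repeating about the centroidal y-axis gives I_y = 4 641 310 mm⁴.
Polar second moment: J = I_x + I_y = 5 297 645 mm⁴.

J ≈ 5.298 × 10⁶ mm⁴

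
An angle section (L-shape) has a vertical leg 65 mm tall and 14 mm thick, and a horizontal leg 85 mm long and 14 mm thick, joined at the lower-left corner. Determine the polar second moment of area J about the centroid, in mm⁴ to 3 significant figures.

Split into non-overlapping primitives; take the origin at the lower-left of the bounding box.
Vertical leg: 14 × 65, A = 910 mm², y = 32.5 mm, Ī = 320 396 mm⁴.
Horizontal leg (remainder): 71 × 14, A = 994 mm², y = 7 mm, Ī = 16 235 mm⁴.
Centroid: ȳ = ΣA·y / ΣA = 19.188 mm.
Transfer each piece to the centroidal x-axis using Ī + A·d² with d = y − 19.188:
  vertical leg: d = 13.313 mm → contributes +481 668 mm⁴
  horizontal leg (remainder): d = -12.188 mm → contributes +163 879 mm⁴
Total I = 645 548 mm⁴.
For the y-axis: x̄ = 29.188 mm.
Repeating about the centroidal y-axis gives I_y = 1 290 528 mm⁴.
Polar second moment: J = I_x + I_y = 1 936 075 mm⁴.

J ≈ 1.94 × 10⁶ mm⁴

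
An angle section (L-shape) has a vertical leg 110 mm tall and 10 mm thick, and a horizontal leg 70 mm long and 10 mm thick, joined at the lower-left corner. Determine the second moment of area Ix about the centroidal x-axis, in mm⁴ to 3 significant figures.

Ix ≈ 2.08 × 10⁶ mm⁴

Break the section into simple shapes (no overlaps), measuring from the bottom-left corner of the bounding box.
Vertical leg: 10 × 110, A = 1 100 mm², y = 55 mm, Ī = 1 109 167 mm⁴.
Horizontal leg (remainder): 60 × 10, A = 600 mm², y = 5 mm, Ī = 5 000 mm⁴.
Centroid: ȳ = ΣA·y / ΣA = 37.353 mm.
Transfer each piece to the centroidal x-axis using Ī + A·d² with d = y − 37.353:
  vertical leg: d = 17.647 mm → contributes +1 451 727 mm⁴
  horizontal leg (remainder): d = -32.353 mm → contributes +633 028 mm⁴
Total I = 2 084 755 mm⁴.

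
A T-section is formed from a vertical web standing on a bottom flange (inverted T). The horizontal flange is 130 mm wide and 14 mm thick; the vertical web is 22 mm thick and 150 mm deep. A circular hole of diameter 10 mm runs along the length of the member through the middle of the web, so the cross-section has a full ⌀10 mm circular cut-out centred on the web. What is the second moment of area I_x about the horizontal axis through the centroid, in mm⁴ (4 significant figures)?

I_x ≈ 1.404 × 10⁷ mm⁴

Split into non-overlapping primitives; take the origin at the lower-left of the bounding box.
Flange: 130 × 14, A = 1 820 mm², y = 7 mm, Ī = 29726.7 mm⁴.
Web: 22 × 150, A = 3 300 mm², y = 89 mm, Ī = 6 187 500 mm⁴.
Hole (subtracted): ⌀10, A = 78.5398 mm², y = 89 mm, Ī = 490.874 mm⁴.
Centroid: ȳ = ΣA·y / ΣA = 59.3975 mm.
Transfer each piece to the horizontal axis through the centroid using Ī + A·d² with d = y − 59.3975:
  flange: d = -52.3975 mm → contributes +5 026 526 mm⁴
  web: d = 29.6025 mm → contributes +9 079 323 mm⁴
  hole: d = 29.6025 mm → contributes −69316.1 mm⁴
Total I = 14 036 534 mm⁴.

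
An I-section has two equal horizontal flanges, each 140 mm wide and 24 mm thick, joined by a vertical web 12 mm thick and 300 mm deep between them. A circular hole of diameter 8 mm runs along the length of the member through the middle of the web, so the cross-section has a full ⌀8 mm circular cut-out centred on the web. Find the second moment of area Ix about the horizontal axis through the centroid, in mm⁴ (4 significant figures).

Ix ≈ 2.037 × 10⁸ mm⁴

Treat the section as a set of non-overlapping primitives; coordinates are from the bounding-box lower-left.
Bottom flange: 140 × 24, A = 3 360 mm², y = 12 mm, Ī = 161 280 mm⁴.
Web: 12 × 300, A = 3 600 mm², y = 174 mm, Ī = 27 000 000 mm⁴.
Top flange: 140 × 24, A = 3 360 mm², y = 336 mm, Ī = 161 280 mm⁴.
Hole (subtracted): ⌀8, A = 50.2655 mm², y = 174 mm, Ī = 201.062 mm⁴.
By symmetry the centroid is at mid-height, ȳ = 174 mm.
Transfer each piece to the horizontal axis through the centroid using Ī + A·d² with d = y − 174:
  bottom flange: d = -162 mm → contributes +88 341 120 mm⁴
  web: d = 0 mm → contributes +27 000 000 mm⁴
  top flange: d = 162 mm → contributes +88 341 120 mm⁴
  hole: d = 0 mm → contributes −201.062 mm⁴
Total I = 203 682 039 mm⁴.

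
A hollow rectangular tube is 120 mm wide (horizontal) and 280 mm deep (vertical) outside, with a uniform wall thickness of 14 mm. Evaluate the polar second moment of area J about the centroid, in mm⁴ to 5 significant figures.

Split into non-overlapping primitives; take the origin at the lower-left of the bounding box.
Outer rectangle: 120 × 280, A = 33 600 mm², y = 140 mm, Ī = 219 520 000 mm⁴.
Inner void (subtracted): 92 × 252, A = 23 184 mm², y = 140 mm, Ī = 122 689 728 mm⁴.
By symmetry the centroid is at mid-height, ȳ = 140 mm.
All pieces are centred on the centroidal x-axis, so I = ΣĪ (holes subtracted) = 96 830 272 mm⁴.
Repeating about the centroidal y-axis gives I_y = 23 967 552 mm⁴.
Polar second moment: J = I_x + I_y = 120 797 824 mm⁴.

J ≈ 1.2080 × 10⁸ mm⁴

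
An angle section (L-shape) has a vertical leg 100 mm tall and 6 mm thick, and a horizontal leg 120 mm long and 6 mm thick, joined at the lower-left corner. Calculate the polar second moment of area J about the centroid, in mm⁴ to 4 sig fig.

Break the section into simple shapes (no overlaps), measuring from the bottom-left corner of the bounding box.
Vertical leg: 6 × 100, A = 600 mm², y = 50 mm, Ī = 500 000 mm⁴.
Horizontal leg (remainder): 114 × 6, A = 684 mm², y = 3 mm, Ī = 2 052 mm⁴.
Centroid: ȳ = ΣA·y / ΣA = 24.9626 mm.
Transfer each piece to the centroidal x-axis using Ī + A·d² with d = y − 24.9626:
  vertical leg: d = 25.0374 mm → contributes +876 122 mm⁴
  horizontal leg (remainder): d = -21.9626 mm → contributes +331 984 mm⁴
Total I = 1 208 106 mm⁴.
For the y-axis: x̄ = 34.9626 mm.
Repeating about the centroidal y-axis gives I_y = 1 893 226 mm⁴.
Polar second moment: J = I_x + I_y = 3 101 332 mm⁴.

J ≈ 3.101 × 10⁶ mm⁴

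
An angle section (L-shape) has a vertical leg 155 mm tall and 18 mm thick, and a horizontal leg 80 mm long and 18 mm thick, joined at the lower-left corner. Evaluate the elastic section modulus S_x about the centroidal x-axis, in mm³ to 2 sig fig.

S_x ≈ 9.6 × 10⁴ mm³

Split into non-overlapping primitives; take the origin at the lower-left of the bounding box.
Vertical leg: 18 × 155, A = 2 790 mm², y = 77.5 mm, Ī = 5 585 813 mm⁴.
Horizontal leg (remainder): 62 × 18, A = 1 116 mm², y = 9 mm, Ī = 30 132 mm⁴.
Centroid: ȳ = ΣA·y / ΣA = 57.93 mm.
Transfer each piece to the centroidal x-axis using Ī + A·d² with d = y − 57.93:
  vertical leg: d = 19.57 mm → contributes +6 654 496 mm⁴
  horizontal leg (remainder): d = -48.93 mm → contributes +2 701 842 mm⁴
Total I = 9 356 338 mm⁴.
Extreme fibre distance c = 97.07 mm; S = I/c = 96 386 mm³.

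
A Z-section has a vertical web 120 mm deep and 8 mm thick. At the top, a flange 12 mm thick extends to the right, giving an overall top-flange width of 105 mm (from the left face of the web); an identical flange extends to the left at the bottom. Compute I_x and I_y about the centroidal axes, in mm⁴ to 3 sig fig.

Break the section into simple shapes (no overlaps), measuring from the bottom-left corner of the bounding box.
Web: 8 × 120, A = 960 mm², y = 60 mm, Ī = 1 152 000 mm⁴.
Top flange (beyond web): 97 × 12, A = 1 164 mm², y = 114 mm, Ī = 13 968 mm⁴.
Bottom flange (beyond web): 97 × 12, A = 1 164 mm², y = 6 mm, Ī = 13 968 mm⁴.
Centroid: ȳ = ΣA·y / ΣA = 60 mm.
Transfer each piece to the centroidal x-axis using Ī + A·d² with d = y − 60:
  web: d = 0 mm → contributes +1 152 000 mm⁴
  top flange (beyond web): d = 54 mm → contributes +3 408 192 mm⁴
  bottom flange (beyond web): d = -54 mm → contributes +3 408 192 mm⁴
Total I = 7 968 384 mm⁴.
For the y-axis: x̄ = 101 mm.
Repeating about the centroidal y-axis gives I_y = 8 247 016 mm⁴.

I_x ≈ 7.97 × 10⁶ mm⁴, I_y ≈ 8.25 × 10⁶ mm⁴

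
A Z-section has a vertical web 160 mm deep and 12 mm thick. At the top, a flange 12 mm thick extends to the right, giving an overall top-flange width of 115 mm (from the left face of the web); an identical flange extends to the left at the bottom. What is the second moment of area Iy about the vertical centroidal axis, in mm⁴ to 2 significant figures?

Iy ≈ 1.0 × 10⁷ mm⁴

Break the section into simple shapes (no overlaps), measuring from the bottom-left corner of the bounding box.
Web: 12 × 160, A = 1 920 mm², x = 109 mm, Ī = 23 040 mm⁴.
Top flange (beyond web): 103 × 12, A = 1 236 mm², x = 166.5 mm, Ī = 1 092 727 mm⁴.
Bottom flange (beyond web): 103 × 12, A = 1 236 mm², x = 51.5 mm, Ī = 1 092 727 mm⁴.
Centroid: x̄ = ΣA·x / ΣA = 109 mm.
Transfer each piece to the vertical centroidal axis using Ī + A·d² with d = x − 109:
  web: d = 0 mm → contributes +23 040 mm⁴
  top flange (beyond web): d = 57.5 mm → contributes +5 179 252 mm⁴
  bottom flange (beyond web): d = -57.5 mm → contributes +5 179 252 mm⁴
Total I = 10 381 544 mm⁴.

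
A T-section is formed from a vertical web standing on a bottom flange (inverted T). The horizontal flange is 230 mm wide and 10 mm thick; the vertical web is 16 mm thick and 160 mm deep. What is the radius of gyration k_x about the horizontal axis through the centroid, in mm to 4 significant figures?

Split into non-overlapping primitives; take the origin at the lower-left of the bounding box.
Flange: 230 × 10, A = 2 300 mm², y = 5 mm, Ī = 19166.7 mm⁴.
Web: 16 × 160, A = 2 560 mm², y = 90 mm, Ī = 5 461 333 mm⁴.
Centroid: ȳ = ΣA·y / ΣA = 49.7737 mm.
Transfer each piece to the horizontal axis through the centroid using Ī + A·d² with d = y − 49.7737:
  flange: d = -44.7737 mm → contributes +4 629 933 mm⁴
  web: d = 40.2263 mm → contributes +9 603 818 mm⁴
Total I = 14 233 751 mm⁴.
Radius of gyration: k = √(I/A) = √(14 233 751 / 4 860) = 54.118 mm.

k_x ≈ 54.12 mm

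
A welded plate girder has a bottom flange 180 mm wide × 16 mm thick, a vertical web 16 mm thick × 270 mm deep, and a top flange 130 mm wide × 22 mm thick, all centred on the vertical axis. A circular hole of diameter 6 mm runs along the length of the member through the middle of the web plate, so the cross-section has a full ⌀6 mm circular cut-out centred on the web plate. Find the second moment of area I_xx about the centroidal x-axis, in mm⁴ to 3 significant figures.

I_xx ≈ 1.46 × 10⁸ mm⁴

Treat the section as a set of non-overlapping primitives; coordinates are from the bounding-box lower-left.
Bottom plate: 180 × 16, A = 2 880 mm², y = 8 mm, Ī = 61 440 mm⁴.
Web plate: 16 × 270, A = 4 320 mm², y = 151 mm, Ī = 26 244 000 mm⁴.
Top plate: 130 × 22, A = 2 860 mm², y = 297 mm, Ī = 115 353 mm⁴.
Hole (subtracted): ⌀6, A = 28.274 mm², y = 151 mm, Ī = 63.617 mm⁴.
Centroid: ȳ = ΣA·y / ΣA = 151.57 mm.
Transfer each piece to the centroidal x-axis using Ī + A·d² with d = y − 151.57:
  bottom plate: d = -143.57 mm → contributes +59 425 151 mm⁴
  web plate: d = -0.57019 mm → contributes +26 245 405 mm⁴
  top plate: d = 145.43 mm → contributes +60 603 865 mm⁴
  hole: d = -0.57019 mm → contributes −72.81 mm⁴
Total I = 146 274 348 mm⁴.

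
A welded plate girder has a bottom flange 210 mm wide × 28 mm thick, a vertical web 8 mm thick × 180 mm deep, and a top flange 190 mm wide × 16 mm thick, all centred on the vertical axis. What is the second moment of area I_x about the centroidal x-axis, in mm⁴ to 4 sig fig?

Break the section into simple shapes (no overlaps), measuring from the bottom-left corner of the bounding box.
Bottom plate: 210 × 28, A = 5 880 mm², y = 14 mm, Ī = 384 160 mm⁴.
Web plate: 8 × 180, A = 1 440 mm², y = 118 mm, Ī = 3 888 000 mm⁴.
Top plate: 190 × 16, A = 3 040 mm², y = 216 mm, Ī = 64853.3 mm⁴.
Centroid: ȳ = ΣA·y / ΣA = 87.7297 mm.
Transfer each piece to the centroidal x-axis using Ī + A·d² with d = y − 87.7297:
  bottom plate: d = -73.7297 mm → contributes +32 348 270 mm⁴
  web plate: d = 30.2703 mm → contributes +5 207 457 mm⁴
  top plate: d = 128.27 mm → contributes +50 082 771 mm⁴
Total I = 87 638 497 mm⁴.

I_x ≈ 8.764 × 10⁷ mm⁴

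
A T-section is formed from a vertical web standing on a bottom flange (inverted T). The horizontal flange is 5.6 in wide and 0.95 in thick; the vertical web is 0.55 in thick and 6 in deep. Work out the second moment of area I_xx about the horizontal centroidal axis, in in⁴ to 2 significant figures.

I_xx ≈ 35 in⁴

Split into non-overlapping primitives; take the origin at the lower-left of the bounding box.
Flange: 5.6 × 0.95, A = 5.32 in², y = 0.475 in, Ī = 0.4001 in⁴.
Web: 0.55 × 6, A = 3.3 in², y = 3.95 in, Ī = 9.9 in⁴.
Centroid: ȳ = ΣA·y / ΣA = 1.805 in.
Transfer each piece to the horizontal centroidal axis using Ī + A·d² with d = y − 1.805:
  flange: d = -1.33 in → contributes +9.815 in⁴
  web: d = 2.145 in → contributes +25.08 in⁴
Total I = 34.89 in⁴.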